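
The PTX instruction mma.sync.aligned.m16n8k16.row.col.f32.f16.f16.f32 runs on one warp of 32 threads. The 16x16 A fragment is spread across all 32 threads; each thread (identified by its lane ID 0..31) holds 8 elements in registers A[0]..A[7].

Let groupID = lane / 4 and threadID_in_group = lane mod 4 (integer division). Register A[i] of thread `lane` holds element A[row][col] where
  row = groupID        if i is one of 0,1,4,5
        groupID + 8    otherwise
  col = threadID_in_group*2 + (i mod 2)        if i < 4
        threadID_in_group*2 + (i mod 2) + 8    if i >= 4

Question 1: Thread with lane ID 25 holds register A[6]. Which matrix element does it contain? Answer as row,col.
14,10

25: G=6,T=1
[6] (6+8,1*2+0+8) = (14,10)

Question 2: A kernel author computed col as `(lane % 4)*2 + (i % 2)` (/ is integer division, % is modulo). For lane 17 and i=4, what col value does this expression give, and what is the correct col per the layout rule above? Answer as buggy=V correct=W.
`(lane % 4)*2 + (i % 2)`[17,4]->2
17: g=4,t=1
[4] (4+0,1*2+0+8) = (4,10)
col: 2 vs 10

buggy=2 correct=10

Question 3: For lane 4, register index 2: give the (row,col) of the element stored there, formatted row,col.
lane 4: grp=1 (4/4), tig=0 (4%4)
i=2: r=1+8=9, c=0*2+0+0=0

9,0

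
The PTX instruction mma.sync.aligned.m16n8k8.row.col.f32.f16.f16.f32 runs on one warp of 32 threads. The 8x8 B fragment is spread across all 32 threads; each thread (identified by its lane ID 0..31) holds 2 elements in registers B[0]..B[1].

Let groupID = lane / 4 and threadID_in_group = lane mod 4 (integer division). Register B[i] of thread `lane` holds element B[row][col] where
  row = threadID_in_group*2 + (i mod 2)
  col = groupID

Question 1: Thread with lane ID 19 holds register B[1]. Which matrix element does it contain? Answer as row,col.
19: g=4,t=3
[1] (3*2+1,4) = (7,4)

7,4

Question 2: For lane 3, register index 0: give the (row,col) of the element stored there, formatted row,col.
6,0

lane 3: g=0 (3/4), t=3 (3%4)
i=0: r=3*2+0=6, c=g=0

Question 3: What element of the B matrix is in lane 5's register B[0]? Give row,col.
L=5->g=5>>2=1, t=5&3=1
[0]->row 1·2+0=2  col g=1

2,1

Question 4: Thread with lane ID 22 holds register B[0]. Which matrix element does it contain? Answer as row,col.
4,5

lane 22=>22/4=5, 22 mod 4=2
i=0  r:2·2+0=>4  c:5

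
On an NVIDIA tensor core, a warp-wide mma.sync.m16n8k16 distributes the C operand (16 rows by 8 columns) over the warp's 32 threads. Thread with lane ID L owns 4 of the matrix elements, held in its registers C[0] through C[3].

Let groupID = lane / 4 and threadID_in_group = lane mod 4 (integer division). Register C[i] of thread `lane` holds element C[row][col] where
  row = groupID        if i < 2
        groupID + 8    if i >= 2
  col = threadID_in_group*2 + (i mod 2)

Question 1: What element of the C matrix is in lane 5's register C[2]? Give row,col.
9,2

lane 5: gr=1 (5/4), th=1 (5%4)
i=2: r=1+8=9, c=1*2+0=2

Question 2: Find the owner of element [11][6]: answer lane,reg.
15,2

r:11=>grp=3,rB=1  c:6=>tig=3,lo=0
L=3*4+3=15  i=1*2+0=2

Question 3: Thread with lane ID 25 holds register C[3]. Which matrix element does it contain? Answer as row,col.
14,3

lane 25→25/4=6, 25 mod 4=1
i=3  r:6+8→14  c:2·1+1→3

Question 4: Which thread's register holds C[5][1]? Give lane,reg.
20,1

r=5→G=5,rhi=0  c=1→T=0,p=1
L=5*4+0=20  i=0*2+1=1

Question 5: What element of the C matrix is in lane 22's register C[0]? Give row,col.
22: gr=5,th=2
[0] (5+0,2*2+0) = (5,4)

5,4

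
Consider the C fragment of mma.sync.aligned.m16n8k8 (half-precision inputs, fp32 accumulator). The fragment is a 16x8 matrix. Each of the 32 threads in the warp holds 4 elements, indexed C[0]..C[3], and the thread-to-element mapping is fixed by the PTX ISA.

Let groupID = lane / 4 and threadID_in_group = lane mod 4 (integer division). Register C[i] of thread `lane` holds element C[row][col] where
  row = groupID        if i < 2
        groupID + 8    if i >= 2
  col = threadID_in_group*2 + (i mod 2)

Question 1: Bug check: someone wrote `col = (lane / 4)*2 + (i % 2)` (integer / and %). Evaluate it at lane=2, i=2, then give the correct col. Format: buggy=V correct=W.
`(lane / 4)*2 + (i % 2)`[2,2]=>0
lane 2: grp=0 (2/4), tig=2 (2%4)
i=2: r=0+8=8, c=2*2+0=4
col: 0 vs 4

buggy=0 correct=4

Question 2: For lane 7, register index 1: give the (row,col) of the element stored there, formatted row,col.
1,7

lane 7->7/4=1, 7 mod 4=3
i=1  r:1+0->1  c:2·3+1->7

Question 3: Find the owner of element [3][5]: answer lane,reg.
r=3->g=3,rb=0  c=5->t=2,b0=1
L=3*4+2=14  i=0*2+1=1

14,1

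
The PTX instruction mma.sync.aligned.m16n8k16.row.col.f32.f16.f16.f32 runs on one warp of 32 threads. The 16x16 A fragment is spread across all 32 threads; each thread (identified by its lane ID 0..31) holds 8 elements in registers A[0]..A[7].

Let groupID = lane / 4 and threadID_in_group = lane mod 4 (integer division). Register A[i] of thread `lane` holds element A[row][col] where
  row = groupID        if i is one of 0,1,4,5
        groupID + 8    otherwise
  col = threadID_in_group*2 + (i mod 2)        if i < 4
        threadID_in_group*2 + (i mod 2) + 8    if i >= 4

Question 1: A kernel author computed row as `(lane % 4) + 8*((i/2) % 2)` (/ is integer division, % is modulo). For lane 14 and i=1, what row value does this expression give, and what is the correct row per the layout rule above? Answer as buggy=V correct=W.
buggy=2 correct=3

`(lane % 4) + 8*((i/2) % 2)`[14,1]->2
L=14->gid=14>>2=3, tid=14&3=2
[1]->row 3+0=3  col 2·2+1+0=5
row: 2 vs 3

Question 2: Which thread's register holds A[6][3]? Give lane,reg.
25,1

r:6=>grp=6,rB=0  c:3=>cB=0,tig=1,lo=1
L=6*4+1=25  i=0*4+0*2+1=1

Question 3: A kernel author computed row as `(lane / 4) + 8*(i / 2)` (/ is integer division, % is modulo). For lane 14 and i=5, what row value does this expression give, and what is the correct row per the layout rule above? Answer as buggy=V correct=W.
`(lane / 4) + 8*(i / 2)`[14,5]->19
14: g=3,t=2
[5] (3+0,2*2+1+8) = (3,13)
row: 19 vs 3

buggy=19 correct=3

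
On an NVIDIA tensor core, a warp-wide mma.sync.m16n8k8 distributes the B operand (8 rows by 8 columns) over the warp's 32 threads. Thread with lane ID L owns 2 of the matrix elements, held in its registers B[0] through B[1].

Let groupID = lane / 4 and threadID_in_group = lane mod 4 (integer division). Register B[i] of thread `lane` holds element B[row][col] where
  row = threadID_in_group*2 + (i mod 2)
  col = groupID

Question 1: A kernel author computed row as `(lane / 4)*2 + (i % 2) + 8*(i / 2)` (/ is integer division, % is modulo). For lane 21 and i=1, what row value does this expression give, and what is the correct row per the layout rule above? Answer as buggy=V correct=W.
buggy=11 correct=3

`(lane / 4)*2 + (i % 2) + 8*(i / 2)`[21,1]->11
lane 21->21/4=5, 21 mod 4=1
i=1  r:2·1+1->3  c:5
row: 11 vs 3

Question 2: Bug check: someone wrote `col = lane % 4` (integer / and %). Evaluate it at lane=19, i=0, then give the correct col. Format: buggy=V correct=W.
`lane % 4`[19,0]→3
lane 19: G=4 (19/4), T=3 (19%4)
i=0: r=3*2+0=6, c=G=4
col: 3 vs 4

buggy=3 correct=4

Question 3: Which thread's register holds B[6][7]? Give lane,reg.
31,0

c=7->g=7  r=6->t=3,b0=0
L=7*4+3=31  i=0=0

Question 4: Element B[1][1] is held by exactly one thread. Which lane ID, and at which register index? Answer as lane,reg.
4,1

c:1=>grp=1  r:1=>tig=0,lo=1
L=1*4+0=4  i=1=1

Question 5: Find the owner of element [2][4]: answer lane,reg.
c=4→G=4  r=2→T=1,p=0
L=4*4+1=17  i=0=0

17,0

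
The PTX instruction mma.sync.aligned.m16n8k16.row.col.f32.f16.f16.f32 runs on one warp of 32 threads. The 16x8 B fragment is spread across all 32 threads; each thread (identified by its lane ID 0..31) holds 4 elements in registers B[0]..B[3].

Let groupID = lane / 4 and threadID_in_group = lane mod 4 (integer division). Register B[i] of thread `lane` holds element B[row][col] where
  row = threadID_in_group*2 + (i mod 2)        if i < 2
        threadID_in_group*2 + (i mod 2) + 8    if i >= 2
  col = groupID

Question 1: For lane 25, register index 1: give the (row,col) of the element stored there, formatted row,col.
lane 25→25/4=6, 25 mod 4=1
i=1  r:2·1+1+0→3  c:6

3,6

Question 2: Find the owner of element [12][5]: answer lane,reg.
22,2

c=5->g=5  r=12->rb=1,t=2,b0=0
L=5*4+2=22  i=1*2+0=2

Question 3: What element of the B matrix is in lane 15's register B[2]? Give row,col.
14,3

lane 15: gid=3 (15/4), tid=3 (15%4)
i=2: r=3*2+0+8=14, c=gid=3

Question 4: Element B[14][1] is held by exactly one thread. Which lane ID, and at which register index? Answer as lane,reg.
7,2

c: 1->gid=1  r: 14->r8=1,tid=3,i&1=0
L=1*4+3=7  i=1*2+0=2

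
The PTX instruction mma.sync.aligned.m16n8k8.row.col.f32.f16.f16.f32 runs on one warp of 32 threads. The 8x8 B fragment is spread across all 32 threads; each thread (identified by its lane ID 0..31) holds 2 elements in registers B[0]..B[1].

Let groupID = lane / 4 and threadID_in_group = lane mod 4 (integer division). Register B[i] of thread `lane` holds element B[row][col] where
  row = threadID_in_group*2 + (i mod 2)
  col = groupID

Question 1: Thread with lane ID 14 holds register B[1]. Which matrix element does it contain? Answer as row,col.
5,3

lane 14: g=3 (14/4), t=2 (14%4)
i=1: r=2*2+1=5, c=g=3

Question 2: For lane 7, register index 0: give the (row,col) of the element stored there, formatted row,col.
lane 7: gid=1 (7/4), tid=3 (7%4)
i=0: r=3*2+0=6, c=gid=1

6,1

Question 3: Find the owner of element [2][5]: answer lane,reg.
c=5->g=5  r=2->t=1,b0=0
L=5*4+1=21  i=0=0

21,0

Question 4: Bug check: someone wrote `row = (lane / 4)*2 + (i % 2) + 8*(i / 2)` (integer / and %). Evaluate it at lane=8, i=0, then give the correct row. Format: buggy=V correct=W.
buggy=4 correct=0

`(lane / 4)*2 + (i % 2) + 8*(i / 2)`[8,0]→4
lane 8: G=2 (8/4), T=0 (8%4)
i=0: r=0*2+0=0, c=G=2
row: 4 vs 0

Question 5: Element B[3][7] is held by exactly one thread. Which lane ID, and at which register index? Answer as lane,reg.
c: 7->gid=7  r: 3->tid=1,i&1=1
L=7*4+1=29  i=1=1

29,1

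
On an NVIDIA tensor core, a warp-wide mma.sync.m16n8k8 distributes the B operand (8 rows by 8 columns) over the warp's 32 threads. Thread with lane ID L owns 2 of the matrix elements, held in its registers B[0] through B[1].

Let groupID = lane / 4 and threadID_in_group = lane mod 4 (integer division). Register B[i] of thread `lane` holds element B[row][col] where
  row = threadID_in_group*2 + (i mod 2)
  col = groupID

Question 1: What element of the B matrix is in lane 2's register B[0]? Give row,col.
2: gr=0,th=2
[0] (2*2+0,0) = (4,0)

4,0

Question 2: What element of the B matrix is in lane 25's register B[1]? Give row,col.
lane 25: g=6 (25/4), t=1 (25%4)
i=1: r=1*2+1=3, c=g=6

3,6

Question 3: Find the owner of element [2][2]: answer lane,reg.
9,0

c:2=>grp=2  r:2=>tig=1,lo=0
L=2*4+1=9  i=0=0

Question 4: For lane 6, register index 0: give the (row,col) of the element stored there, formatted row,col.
4,1

6: gid=1,tid=2
[0] (2*2+0,1) = (4,1)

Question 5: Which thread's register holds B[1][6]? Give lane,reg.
c:6=>grp=6  r:1=>tig=0,lo=1
L=6*4+0=24  i=1=1

24,1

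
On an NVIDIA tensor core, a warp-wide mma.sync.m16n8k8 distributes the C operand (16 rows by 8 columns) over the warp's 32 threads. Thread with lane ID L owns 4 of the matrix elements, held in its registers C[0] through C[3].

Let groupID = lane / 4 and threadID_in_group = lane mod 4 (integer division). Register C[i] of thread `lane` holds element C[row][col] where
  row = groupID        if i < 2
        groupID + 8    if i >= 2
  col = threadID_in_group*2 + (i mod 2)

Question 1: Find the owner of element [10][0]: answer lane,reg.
8,2

r=10->g=2,rb=1  c=0->t=0,b0=0
L=2*4+0=8  i=1*2+0=2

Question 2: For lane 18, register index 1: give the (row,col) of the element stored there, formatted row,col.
4,5

lane 18: g=4 (18/4), t=2 (18%4)
i=1: r=4+0=4, c=2*2+1=5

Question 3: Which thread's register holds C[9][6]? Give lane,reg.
r=9->g=1,rb=1  c=6->t=3,b0=0
L=1*4+3=7  i=1*2+0=2

7,2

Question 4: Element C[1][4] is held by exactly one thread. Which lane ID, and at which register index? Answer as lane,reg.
6,0

r:1=>grp=1,rB=0  c:4=>tig=2,lo=0
L=1*4+2=6  i=0*2+0=0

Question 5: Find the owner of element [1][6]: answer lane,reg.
7,0

r: 1->gid=1,r8=0  c: 6->tid=3,i&1=0
L=1*4+3=7  i=0*2+0=0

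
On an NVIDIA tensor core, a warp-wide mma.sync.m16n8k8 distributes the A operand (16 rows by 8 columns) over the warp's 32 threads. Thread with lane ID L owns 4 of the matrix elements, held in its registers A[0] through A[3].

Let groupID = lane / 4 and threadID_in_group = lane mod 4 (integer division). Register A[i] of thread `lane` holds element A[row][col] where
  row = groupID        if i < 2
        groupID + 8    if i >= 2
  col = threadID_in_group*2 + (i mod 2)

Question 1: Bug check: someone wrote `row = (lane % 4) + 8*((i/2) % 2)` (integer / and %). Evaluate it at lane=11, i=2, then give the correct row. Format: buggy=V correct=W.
`(lane % 4) + 8*((i/2) % 2)`[11,2]->11
L=11->g=11>>2=2, t=11&3=3
[2]->row 2+8=10  col 3·2+0=6
row: 11 vs 10

buggy=11 correct=10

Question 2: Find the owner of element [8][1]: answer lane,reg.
0,3

r=8⇒gr=0,Rb=1  c=1⇒th=0,odd=1
L=0*4+0=0  i=1*2+1=3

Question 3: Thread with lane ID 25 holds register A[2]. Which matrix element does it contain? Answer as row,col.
lane 25->25/4=6, 25 mod 4=1
i=2  r:6+8->14  c:2·1+0->2

14,2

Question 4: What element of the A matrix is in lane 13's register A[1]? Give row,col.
3,3

lane 13: gid=3 (13/4), tid=1 (13%4)
i=1: r=3+0=3, c=1*2+1=3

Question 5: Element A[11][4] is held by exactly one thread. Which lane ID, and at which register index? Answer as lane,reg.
14,2

r=11⇒gr=3,Rb=1  c=4⇒th=2,odd=0
L=3*4+2=14  i=1*2+0=2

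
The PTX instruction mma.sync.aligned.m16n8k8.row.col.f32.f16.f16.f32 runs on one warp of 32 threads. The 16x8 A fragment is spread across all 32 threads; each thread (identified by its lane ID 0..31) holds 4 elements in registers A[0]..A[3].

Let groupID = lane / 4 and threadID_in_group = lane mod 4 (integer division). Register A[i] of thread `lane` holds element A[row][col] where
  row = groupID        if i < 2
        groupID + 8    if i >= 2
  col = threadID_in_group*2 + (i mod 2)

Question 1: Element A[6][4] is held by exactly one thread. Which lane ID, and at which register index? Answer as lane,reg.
r:6=>grp=6,rB=0  c:4=>tig=2,lo=0
L=6*4+2=26  i=0*2+0=0

26,0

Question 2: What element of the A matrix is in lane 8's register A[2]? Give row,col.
L=8→G=8>>2=2, T=8&3=0
[2]→row 2+8=10  col 0·2+0=0

10,0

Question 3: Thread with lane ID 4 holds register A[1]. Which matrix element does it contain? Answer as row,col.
4: g=1,t=0
[1] (1+0,0*2+1) = (1,1)

1,1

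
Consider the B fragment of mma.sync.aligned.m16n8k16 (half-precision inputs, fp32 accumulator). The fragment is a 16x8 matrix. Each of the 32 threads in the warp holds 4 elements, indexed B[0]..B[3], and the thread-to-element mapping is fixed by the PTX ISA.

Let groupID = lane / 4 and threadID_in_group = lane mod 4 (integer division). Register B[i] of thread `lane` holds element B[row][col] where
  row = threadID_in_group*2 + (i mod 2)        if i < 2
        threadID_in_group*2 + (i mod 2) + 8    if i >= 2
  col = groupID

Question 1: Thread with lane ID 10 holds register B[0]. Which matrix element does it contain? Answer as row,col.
lane 10->10/4=2, 10 mod 4=2
i=0  r:2·2+0+0->4  c:2

4,2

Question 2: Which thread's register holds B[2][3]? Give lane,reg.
13,0

c=3->g=3  r=2->rb=0,t=1,b0=0
L=3*4+1=13  i=0*2+0=0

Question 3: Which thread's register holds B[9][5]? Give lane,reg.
c: 5->gid=5  r: 9->r8=1,tid=0,i&1=1
L=5*4+0=20  i=1*2+1=3

20,3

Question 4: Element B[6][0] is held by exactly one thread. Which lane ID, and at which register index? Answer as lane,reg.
3,0

c=0→G=0  r=6→rhi=0,T=3,p=0
L=0*4+3=3  i=0*2+0=0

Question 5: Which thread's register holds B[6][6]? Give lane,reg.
27,0

c=6⇒gr=6  r=6⇒Rb=0,th=3,odd=0
L=6*4+3=27  i=0*2+0=0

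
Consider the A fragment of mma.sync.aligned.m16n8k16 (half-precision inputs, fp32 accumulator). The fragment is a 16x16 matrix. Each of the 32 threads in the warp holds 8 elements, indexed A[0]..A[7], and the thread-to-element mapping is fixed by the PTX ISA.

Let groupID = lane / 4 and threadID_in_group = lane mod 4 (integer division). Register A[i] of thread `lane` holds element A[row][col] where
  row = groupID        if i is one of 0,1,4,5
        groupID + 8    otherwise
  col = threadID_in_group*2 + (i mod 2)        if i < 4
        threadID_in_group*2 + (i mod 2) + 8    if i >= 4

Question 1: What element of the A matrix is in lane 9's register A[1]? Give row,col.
2,3

lane 9⇒9/4=2, 9 mod 4=1
i=1  r:2+0⇒2  c:2·1+1+0⇒3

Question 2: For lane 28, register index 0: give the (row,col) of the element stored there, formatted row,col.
7,0

lane 28: grp=7 (28/4), tig=0 (28%4)
i=0: r=7+0=7, c=0*2+0+0=0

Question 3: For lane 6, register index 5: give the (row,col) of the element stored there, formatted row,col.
1,13

lane 6: gid=1 (6/4), tid=2 (6%4)
i=5: r=1+0=1, c=2*2+1+8=13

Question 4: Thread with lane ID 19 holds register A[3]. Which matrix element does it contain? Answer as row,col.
lane 19->19/4=4, 19 mod 4=3
i=3  r:4+8->12  c:2·3+1+0->7

12,7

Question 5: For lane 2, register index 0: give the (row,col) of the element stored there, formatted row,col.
0,4

lane 2: gr=0 (2/4), th=2 (2%4)
i=0: r=0+0=0, c=2*2+0+0=4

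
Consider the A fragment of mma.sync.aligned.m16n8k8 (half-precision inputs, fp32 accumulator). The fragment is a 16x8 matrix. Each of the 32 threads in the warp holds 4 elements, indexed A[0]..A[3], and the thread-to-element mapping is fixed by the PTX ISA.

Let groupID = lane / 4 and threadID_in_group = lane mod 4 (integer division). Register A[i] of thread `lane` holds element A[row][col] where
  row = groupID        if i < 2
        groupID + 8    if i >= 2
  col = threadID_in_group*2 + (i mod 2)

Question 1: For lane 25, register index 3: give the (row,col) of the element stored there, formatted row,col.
14,3

L=25=>grp=25>>2=6, tig=25&3=1
[3]=>row 6+8=14  col 1·2+1=3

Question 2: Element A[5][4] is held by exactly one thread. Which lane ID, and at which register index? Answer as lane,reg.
22,0

r:5=>grp=5,rB=0  c:4=>tig=2,lo=0
L=5*4+2=22  i=0*2+0=0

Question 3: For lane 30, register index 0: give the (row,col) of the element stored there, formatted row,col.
7,4

lane 30->30/4=7, 30 mod 4=2
i=0  r:7+0->7  c:2·2+0->4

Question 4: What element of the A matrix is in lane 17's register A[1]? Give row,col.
4,3

17: gid=4,tid=1
[1] (4+0,1*2+1) = (4,3)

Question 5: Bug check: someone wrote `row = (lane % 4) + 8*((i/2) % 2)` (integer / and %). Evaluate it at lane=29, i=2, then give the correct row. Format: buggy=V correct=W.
`(lane % 4) + 8*((i/2) % 2)`[29,2]⇒9
29: gr=7,th=1
[2] (7+8,1*2+0) = (15,2)
row: 9 vs 15

buggy=9 correct=15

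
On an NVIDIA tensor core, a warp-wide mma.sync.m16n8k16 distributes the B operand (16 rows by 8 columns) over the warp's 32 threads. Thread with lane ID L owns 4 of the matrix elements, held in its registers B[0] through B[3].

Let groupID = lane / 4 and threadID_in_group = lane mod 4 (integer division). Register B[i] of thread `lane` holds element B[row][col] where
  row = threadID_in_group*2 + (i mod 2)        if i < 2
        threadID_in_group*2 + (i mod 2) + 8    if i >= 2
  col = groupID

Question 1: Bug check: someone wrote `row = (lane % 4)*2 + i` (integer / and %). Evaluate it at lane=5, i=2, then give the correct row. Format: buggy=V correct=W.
`(lane % 4)*2 + i`[5,2]→4
lane 5: G=1 (5/4), T=1 (5%4)
i=2: r=1*2+0+8=10, c=G=1
row: 4 vs 10

buggy=4 correct=10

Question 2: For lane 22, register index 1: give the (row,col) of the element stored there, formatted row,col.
5,5

lane 22⇒22/4=5, 22 mod 4=2
i=1  r:2·2+1+0⇒5  c:5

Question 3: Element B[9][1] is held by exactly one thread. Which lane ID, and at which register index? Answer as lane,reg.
c=1->g=1  r=9->rb=1,t=0,b0=1
L=1*4+0=4  i=1*2+1=3

4,3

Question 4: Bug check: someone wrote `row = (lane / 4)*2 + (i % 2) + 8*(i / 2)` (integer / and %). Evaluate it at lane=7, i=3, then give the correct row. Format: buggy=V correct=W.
buggy=11 correct=15

`(lane / 4)*2 + (i % 2) + 8*(i / 2)`[7,3]⇒11
L=7⇒gr=7>>2=1, th=7&3=3
[3]⇒row 3·2+1+8=15  col gr=1
row: 11 vs 15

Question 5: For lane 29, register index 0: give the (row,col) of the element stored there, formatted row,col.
2,7

lane 29=>29/4=7, 29 mod 4=1
i=0  r:2·1+0+0=>2  c:7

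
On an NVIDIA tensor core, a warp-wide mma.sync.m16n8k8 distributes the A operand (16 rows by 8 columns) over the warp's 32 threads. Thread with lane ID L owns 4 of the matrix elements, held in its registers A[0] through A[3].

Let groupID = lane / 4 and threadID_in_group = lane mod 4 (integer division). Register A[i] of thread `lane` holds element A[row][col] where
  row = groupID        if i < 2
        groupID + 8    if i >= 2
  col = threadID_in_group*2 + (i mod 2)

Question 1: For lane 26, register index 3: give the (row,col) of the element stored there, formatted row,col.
26: G=6,T=2
[3] (6+8,2*2+1) = (14,5)

14,5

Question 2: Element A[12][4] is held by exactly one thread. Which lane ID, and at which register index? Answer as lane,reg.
18,2

r=12→G=4,rhi=1  c=4→T=2,p=0
L=4*4+2=18  i=1*2+0=2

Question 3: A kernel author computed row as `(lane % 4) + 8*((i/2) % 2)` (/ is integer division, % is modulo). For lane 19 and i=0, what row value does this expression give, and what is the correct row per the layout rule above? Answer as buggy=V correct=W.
`(lane % 4) + 8*((i/2) % 2)`[19,0]->3
19: gid=4,tid=3
[0] (4+0,3*2+0) = (4,6)
row: 3 vs 4

buggy=3 correct=4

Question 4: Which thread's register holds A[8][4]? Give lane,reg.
r: 8->gid=0,r8=1  c: 4->tid=2,i&1=0
L=0*4+2=2  i=1*2+0=2

2,2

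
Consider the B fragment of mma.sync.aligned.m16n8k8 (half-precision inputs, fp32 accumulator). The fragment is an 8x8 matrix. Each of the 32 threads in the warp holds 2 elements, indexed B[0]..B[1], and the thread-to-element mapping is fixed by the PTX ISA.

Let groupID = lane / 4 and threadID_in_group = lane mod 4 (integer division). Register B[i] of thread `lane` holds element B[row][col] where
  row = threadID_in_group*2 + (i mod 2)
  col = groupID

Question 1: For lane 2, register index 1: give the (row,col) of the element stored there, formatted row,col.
lane 2->2/4=0, 2 mod 4=2
i=1  r:2·2+1->5  c:0

5,0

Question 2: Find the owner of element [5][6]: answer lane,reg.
26,1

c=6→G=6  r=5→T=2,p=1
L=6*4+2=26  i=1=1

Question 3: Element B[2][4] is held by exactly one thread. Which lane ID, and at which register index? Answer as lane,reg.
17,0

c=4→G=4  r=2→T=1,p=0
L=4*4+1=17  i=0=0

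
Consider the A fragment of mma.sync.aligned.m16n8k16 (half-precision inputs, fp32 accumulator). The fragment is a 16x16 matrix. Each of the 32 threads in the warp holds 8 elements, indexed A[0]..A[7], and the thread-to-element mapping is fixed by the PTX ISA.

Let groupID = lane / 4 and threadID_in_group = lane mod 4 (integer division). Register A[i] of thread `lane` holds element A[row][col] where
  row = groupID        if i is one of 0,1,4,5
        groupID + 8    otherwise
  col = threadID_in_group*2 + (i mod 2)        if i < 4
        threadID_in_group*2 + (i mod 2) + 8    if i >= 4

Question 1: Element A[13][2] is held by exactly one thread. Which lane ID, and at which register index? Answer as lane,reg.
21,2

r: 13->gid=5,r8=1  c: 2->c8=0,tid=1,i&1=0
L=5*4+1=21  i=0*4+1*2+0=2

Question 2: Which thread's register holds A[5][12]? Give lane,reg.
22,4

r: 5->gid=5,r8=0  c: 12->c8=1,tid=2,i&1=0
L=5*4+2=22  i=1*4+0*2+0=4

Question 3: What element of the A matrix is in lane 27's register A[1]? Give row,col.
27: gr=6,th=3
[1] (6+0,3*2+1+0) = (6,7)

6,7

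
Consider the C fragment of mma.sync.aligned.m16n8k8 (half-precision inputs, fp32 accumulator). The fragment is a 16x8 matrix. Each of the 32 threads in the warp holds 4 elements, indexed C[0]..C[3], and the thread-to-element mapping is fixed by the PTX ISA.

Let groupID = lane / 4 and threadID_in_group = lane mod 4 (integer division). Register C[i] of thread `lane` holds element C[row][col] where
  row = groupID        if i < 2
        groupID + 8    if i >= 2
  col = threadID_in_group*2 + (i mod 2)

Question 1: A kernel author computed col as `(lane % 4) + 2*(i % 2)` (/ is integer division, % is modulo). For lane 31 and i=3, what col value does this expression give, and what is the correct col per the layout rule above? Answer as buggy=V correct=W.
buggy=5 correct=7

`(lane % 4) + 2*(i % 2)`[31,3]->5
lane 31: gid=7 (31/4), tid=3 (31%4)
i=3: r=7+8=15, c=3*2+1=7
col: 5 vs 7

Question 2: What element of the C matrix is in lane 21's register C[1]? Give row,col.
lane 21: gr=5 (21/4), th=1 (21%4)
i=1: r=5+0=5, c=1*2+1=3

5,3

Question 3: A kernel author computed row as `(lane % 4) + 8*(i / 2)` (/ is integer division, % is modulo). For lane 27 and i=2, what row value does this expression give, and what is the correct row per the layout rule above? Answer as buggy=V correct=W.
`(lane % 4) + 8*(i / 2)`[27,2]=>11
27: grp=6,tig=3
[2] (6+8,3*2+0) = (14,6)
row: 11 vs 14

buggy=11 correct=14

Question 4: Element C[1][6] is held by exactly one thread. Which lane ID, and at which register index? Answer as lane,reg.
r: 1->gid=1,r8=0  c: 6->tid=3,i&1=0
L=1*4+3=7  i=0*2+0=0

7,0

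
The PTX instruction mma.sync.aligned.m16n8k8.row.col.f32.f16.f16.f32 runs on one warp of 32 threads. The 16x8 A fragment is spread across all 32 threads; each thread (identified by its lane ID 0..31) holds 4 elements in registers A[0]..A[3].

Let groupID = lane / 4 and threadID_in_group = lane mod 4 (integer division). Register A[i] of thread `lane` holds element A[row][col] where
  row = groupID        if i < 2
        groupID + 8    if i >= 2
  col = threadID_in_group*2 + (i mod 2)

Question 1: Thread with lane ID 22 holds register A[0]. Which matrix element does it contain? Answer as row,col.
22: gid=5,tid=2
[0] (5+0,2*2+0) = (5,4)

5,4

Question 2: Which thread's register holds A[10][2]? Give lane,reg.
r=10→G=2,rhi=1  c=2→T=1,p=0
L=2*4+1=9  i=1*2+0=2

9,2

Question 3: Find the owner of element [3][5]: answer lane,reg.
14,1

r=3⇒gr=3,Rb=0  c=5⇒th=2,odd=1
L=3*4+2=14  i=0*2+1=1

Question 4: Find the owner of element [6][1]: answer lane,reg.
r: 6->gid=6,r8=0  c: 1->tid=0,i&1=1
L=6*4+0=24  i=0*2+1=1

24,1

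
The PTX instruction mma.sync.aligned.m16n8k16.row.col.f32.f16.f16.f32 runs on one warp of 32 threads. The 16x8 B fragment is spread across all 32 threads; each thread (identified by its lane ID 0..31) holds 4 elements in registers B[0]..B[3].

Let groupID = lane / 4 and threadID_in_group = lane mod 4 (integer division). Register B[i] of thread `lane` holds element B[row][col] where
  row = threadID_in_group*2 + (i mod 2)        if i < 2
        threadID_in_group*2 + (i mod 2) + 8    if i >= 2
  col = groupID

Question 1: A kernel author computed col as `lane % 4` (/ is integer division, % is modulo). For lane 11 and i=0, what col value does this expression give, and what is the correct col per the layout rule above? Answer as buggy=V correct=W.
buggy=3 correct=2

`lane % 4`[11,0]⇒3
11: gr=2,th=3
[0] (3*2+0+0,2) = (6,2)
col: 3 vs 2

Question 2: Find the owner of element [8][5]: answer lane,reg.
c=5->g=5  r=8->rb=1,t=0,b0=0
L=5*4+0=20  i=1*2+0=2

20,2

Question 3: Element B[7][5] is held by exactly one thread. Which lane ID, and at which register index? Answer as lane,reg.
c:5=>grp=5  r:7=>rB=0,tig=3,lo=1
L=5*4+3=23  i=0*2+1=1

23,1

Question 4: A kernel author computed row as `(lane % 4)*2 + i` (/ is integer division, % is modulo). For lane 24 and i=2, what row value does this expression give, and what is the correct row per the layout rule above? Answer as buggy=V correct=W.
`(lane % 4)*2 + i`[24,2]→2
lane 24: G=6 (24/4), T=0 (24%4)
i=2: r=0*2+0+8=8, c=G=6
row: 2 vs 8

buggy=2 correct=8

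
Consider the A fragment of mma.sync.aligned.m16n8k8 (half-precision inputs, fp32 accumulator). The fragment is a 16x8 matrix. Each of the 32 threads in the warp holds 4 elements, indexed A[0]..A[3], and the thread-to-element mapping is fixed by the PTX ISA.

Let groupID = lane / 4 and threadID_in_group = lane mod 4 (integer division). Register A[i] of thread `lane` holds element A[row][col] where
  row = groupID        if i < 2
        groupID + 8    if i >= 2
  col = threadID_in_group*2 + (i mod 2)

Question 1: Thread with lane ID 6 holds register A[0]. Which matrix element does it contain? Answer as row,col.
1,4

lane 6⇒6/4=1, 6 mod 4=2
i=0  r:1+0⇒1  c:2·2+0⇒4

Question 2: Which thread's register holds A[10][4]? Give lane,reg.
r:10=>grp=2,rB=1  c:4=>tig=2,lo=0
L=2*4+2=10  i=1*2+0=2

10,2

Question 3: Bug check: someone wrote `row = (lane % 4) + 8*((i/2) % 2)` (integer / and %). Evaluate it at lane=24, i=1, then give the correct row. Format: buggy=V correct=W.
buggy=0 correct=6

`(lane % 4) + 8*((i/2) % 2)`[24,1]->0
L=24->gid=24>>2=6, tid=24&3=0
[1]->row 6+0=6  col 0·2+1=1
row: 0 vs 6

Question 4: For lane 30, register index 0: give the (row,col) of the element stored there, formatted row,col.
7,4

L=30⇒gr=30>>2=7, th=30&3=2
[0]⇒row 7+0=7  col 2·2+0=4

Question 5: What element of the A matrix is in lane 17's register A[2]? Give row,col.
lane 17→17/4=4, 17 mod 4=1
i=2  r:4+8→12  c:2·1+0→2

12,2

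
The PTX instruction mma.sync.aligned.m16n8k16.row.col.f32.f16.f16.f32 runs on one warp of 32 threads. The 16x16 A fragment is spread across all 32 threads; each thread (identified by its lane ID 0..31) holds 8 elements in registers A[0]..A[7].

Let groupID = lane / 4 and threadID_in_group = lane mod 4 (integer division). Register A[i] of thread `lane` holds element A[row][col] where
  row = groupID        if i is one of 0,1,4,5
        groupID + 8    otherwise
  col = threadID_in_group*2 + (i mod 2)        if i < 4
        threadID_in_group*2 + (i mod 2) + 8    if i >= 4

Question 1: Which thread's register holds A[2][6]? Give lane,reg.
11,0

r=2⇒gr=2,Rb=0  c=6⇒Cb=0,th=3,odd=0
L=2*4+3=11  i=0*4+0*2+0=0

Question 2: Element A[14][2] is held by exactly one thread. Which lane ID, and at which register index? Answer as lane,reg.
25,2

r: 14->gid=6,r8=1  c: 2->c8=0,tid=1,i&1=0
L=6*4+1=25  i=0*4+1*2+0=2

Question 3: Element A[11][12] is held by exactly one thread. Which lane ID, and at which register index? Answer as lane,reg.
r=11→G=3,rhi=1  c=12→chi=1,T=2,p=0
L=3*4+2=14  i=1*4+1*2+0=6

14,6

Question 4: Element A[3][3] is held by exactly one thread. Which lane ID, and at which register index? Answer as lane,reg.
13,1

r=3→G=3,rhi=0  c=3→chi=0,T=1,p=1
L=3*4+1=13  i=0*4+0*2+1=1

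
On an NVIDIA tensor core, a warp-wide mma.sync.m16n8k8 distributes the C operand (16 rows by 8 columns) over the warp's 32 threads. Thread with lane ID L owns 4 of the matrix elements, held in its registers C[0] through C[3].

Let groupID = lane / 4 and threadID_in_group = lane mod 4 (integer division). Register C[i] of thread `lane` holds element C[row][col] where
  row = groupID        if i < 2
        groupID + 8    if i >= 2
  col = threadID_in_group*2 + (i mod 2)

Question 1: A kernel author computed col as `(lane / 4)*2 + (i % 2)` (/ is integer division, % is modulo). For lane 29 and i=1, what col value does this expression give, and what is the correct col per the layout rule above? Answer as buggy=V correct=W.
`(lane / 4)*2 + (i % 2)`[29,1]=>15
29: grp=7,tig=1
[1] (7+0,1*2+1) = (7,3)
col: 15 vs 3

buggy=15 correct=3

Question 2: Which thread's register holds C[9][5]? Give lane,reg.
r=9->g=1,rb=1  c=5->t=2,b0=1
L=1*4+2=6  i=1*2+1=3

6,3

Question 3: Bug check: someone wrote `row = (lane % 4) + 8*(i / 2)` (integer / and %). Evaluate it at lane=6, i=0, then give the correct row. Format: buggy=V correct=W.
`(lane % 4) + 8*(i / 2)`[6,0]->2
lane 6->6/4=1, 6 mod 4=2
i=0  r:1+0->1  c:2·2+0->4
row: 2 vs 1

buggy=2 correct=1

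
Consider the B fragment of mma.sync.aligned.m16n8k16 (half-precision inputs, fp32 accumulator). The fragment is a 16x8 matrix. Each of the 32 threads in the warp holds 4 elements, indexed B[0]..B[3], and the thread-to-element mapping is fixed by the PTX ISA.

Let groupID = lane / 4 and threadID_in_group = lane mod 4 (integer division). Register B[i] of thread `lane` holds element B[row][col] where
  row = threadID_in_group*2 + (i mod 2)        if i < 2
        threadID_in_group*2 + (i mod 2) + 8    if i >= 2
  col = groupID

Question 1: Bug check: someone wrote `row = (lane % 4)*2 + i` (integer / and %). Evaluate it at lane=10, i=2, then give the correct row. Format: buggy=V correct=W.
buggy=6 correct=12

`(lane % 4)*2 + i`[10,2]->6
lane 10->10/4=2, 10 mod 4=2
i=2  r:2·2+0+8->12  c:2
row: 6 vs 12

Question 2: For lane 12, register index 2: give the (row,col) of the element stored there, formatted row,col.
L=12=>grp=12>>2=3, tig=12&3=0
[2]=>row 0·2+0+8=8  col grp=3

8,3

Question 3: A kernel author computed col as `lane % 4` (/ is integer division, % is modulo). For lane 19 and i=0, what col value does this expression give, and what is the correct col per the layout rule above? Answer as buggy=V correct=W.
`lane % 4`[19,0]=>3
19: grp=4,tig=3
[0] (3*2+0+0,4) = (6,4)
col: 3 vs 4

buggy=3 correct=4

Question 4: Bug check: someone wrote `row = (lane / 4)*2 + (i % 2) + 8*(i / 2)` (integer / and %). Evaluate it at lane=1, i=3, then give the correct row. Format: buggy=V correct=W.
buggy=9 correct=11

`(lane / 4)*2 + (i % 2) + 8*(i / 2)`[1,3]⇒9
lane 1: gr=0 (1/4), th=1 (1%4)
i=3: r=1*2+1+8=11, c=gr=0
row: 9 vs 11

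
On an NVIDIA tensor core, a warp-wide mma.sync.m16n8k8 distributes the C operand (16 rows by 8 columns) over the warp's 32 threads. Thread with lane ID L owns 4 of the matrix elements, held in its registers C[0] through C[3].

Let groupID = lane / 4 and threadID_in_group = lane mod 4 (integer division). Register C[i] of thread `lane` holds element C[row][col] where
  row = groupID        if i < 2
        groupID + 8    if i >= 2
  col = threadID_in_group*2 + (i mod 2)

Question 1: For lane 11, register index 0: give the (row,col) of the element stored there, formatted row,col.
2,6

lane 11: g=2 (11/4), t=3 (11%4)
i=0: r=2+0=2, c=3*2+0=6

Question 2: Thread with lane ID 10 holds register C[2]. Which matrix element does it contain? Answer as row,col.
lane 10: g=2 (10/4), t=2 (10%4)
i=2: r=2+8=10, c=2*2+0=4

10,4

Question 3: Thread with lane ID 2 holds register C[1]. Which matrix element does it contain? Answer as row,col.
lane 2: gid=0 (2/4), tid=2 (2%4)
i=1: r=0+0=0, c=2*2+1=5

0,5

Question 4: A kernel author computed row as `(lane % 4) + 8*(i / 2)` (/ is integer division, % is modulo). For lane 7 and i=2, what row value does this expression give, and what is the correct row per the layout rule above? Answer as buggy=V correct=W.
`(lane % 4) + 8*(i / 2)`[7,2]⇒11
L=7⇒gr=7>>2=1, th=7&3=3
[2]⇒row 1+8=9  col 3·2+0=6
row: 11 vs 9

buggy=11 correct=9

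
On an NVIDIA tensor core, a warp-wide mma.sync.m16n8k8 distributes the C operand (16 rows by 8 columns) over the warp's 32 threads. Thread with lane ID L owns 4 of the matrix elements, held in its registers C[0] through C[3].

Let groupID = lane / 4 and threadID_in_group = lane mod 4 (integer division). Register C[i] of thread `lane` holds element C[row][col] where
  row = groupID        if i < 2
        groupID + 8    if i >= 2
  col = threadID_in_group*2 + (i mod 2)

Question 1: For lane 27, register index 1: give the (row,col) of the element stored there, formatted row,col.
lane 27: G=6 (27/4), T=3 (27%4)
i=1: r=6+0=6, c=3*2+1=7

6,7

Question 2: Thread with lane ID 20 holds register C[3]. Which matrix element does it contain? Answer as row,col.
lane 20=>20/4=5, 20 mod 4=0
i=3  r:5+8=>13  c:2·0+1=>1

13,1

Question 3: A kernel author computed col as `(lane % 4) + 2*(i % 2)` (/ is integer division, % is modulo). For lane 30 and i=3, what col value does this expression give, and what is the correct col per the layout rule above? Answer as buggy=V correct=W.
`(lane % 4) + 2*(i % 2)`[30,3]⇒4
lane 30: gr=7 (30/4), th=2 (30%4)
i=3: r=7+8=15, c=2*2+1=5
col: 4 vs 5

buggy=4 correct=5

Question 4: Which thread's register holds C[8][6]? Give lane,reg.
3,2

r=8→G=0,rhi=1  c=6→T=3,p=0
L=0*4+3=3  i=1*2+0=2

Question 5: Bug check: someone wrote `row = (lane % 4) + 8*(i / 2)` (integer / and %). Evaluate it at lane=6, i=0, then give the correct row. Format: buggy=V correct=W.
buggy=2 correct=1

`(lane % 4) + 8*(i / 2)`[6,0]=>2
L=6=>grp=6>>2=1, tig=6&3=2
[0]=>row 1+0=1  col 2·2+0=4
row: 2 vs 1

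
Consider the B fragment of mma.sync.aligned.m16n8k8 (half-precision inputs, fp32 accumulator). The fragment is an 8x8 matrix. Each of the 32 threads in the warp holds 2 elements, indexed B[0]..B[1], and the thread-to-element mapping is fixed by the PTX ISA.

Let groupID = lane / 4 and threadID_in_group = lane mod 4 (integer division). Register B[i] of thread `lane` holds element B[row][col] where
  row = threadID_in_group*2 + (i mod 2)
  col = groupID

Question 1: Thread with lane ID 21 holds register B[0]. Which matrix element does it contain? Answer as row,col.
2,5

21: gid=5,tid=1
[0] (1*2+0,5) = (2,5)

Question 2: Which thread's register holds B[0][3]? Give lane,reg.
c=3→G=3  r=0→T=0,p=0
L=3*4+0=12  i=0=0

12,0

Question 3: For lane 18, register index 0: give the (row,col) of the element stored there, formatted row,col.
lane 18→18/4=4, 18 mod 4=2
i=0  r:2·2+0→4  c:4

4,4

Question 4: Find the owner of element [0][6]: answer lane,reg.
24,0

c=6⇒gr=6  r=0⇒th=0,odd=0
L=6*4+0=24  i=0=0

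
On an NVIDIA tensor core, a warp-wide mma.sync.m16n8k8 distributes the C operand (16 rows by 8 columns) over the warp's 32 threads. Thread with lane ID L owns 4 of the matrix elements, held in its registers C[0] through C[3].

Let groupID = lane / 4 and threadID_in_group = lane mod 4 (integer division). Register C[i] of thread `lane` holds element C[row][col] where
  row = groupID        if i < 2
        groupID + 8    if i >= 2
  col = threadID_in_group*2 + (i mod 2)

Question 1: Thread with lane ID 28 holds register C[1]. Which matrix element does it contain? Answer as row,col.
7,1

28: G=7,T=0
[1] (7+0,0*2+1) = (7,1)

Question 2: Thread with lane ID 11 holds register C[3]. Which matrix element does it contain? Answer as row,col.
10,7

11: g=2,t=3
[3] (2+8,3*2+1) = (10,7)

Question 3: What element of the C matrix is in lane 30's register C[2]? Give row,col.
15,4

lane 30: gid=7 (30/4), tid=2 (30%4)
i=2: r=7+8=15, c=2*2+0=4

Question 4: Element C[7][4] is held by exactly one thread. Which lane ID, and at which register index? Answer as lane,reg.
30,0

r=7⇒gr=7,Rb=0  c=4⇒th=2,odd=0
L=7*4+2=30  i=0*2+0=0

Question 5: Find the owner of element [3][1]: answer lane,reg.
r: 3->gid=3,r8=0  c: 1->tid=0,i&1=1
L=3*4+0=12  i=0*2+1=1

12,1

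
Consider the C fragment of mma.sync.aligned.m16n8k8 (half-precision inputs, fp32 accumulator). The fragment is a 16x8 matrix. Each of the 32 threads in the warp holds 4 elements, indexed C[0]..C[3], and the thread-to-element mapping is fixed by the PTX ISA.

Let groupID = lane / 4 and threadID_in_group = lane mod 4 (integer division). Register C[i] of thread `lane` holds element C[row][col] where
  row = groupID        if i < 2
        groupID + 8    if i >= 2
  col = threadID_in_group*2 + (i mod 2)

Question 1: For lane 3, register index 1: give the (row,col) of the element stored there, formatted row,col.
0,7

3: G=0,T=3
[1] (0+0,3*2+1) = (0,7)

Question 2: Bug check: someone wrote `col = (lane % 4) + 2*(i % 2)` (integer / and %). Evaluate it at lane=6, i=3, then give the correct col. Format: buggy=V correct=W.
`(lane % 4) + 2*(i % 2)`[6,3]->4
6: g=1,t=2
[3] (1+8,2*2+1) = (9,5)
col: 4 vs 5

buggy=4 correct=5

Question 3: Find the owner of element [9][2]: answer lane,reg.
5,2

r: 9->gid=1,r8=1  c: 2->tid=1,i&1=0
L=1*4+1=5  i=1*2+0=2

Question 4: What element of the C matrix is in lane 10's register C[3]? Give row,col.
lane 10: grp=2 (10/4), tig=2 (10%4)
i=3: r=2+8=10, c=2*2+1=5

10,5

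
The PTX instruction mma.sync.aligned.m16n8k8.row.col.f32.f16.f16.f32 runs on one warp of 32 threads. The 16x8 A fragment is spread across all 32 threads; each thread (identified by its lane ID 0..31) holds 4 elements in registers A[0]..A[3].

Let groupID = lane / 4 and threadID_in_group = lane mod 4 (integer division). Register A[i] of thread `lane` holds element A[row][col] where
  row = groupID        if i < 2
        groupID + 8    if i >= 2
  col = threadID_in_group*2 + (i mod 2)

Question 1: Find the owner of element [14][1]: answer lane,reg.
r=14⇒gr=6,Rb=1  c=1⇒th=0,odd=1
L=6*4+0=24  i=1*2+1=3

24,3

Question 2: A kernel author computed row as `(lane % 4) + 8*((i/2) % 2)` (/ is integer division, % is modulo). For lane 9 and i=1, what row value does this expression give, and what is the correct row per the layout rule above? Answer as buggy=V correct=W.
`(lane % 4) + 8*((i/2) % 2)`[9,1]->1
9: g=2,t=1
[1] (2+0,1*2+1) = (2,3)
row: 1 vs 2

buggy=1 correct=2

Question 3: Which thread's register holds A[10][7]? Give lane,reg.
11,3

r=10⇒gr=2,Rb=1  c=7⇒th=3,odd=1
L=2*4+3=11  i=1*2+1=3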